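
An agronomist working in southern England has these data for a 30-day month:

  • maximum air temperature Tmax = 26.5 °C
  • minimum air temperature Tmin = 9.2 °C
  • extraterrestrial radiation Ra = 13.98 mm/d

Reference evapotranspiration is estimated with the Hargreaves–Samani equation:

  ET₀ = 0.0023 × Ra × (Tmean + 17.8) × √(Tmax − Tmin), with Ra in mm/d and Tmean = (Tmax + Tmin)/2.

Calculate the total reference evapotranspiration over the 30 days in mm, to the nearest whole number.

143 mm

Tmean = (26.5 + 9.2)/2 = 17.85 °C
ET₀ = 0.0023 × 13.98 × (17.85 + 17.8) × √17.3 = 0.0023 × 13.98 × 35.65 × 4.1593 = 4.7678 mm/d
Over 30 days: 4.7678 × 30 = 143.034 mm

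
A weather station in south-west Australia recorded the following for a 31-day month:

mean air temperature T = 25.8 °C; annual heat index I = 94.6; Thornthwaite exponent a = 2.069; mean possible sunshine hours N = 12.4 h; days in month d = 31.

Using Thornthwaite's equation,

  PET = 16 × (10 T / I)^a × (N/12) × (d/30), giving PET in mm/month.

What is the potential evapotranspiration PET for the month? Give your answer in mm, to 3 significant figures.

10T/I = 10 × 25.8 / 94.6 = 2.7273
(10T/I)^a = 2.7273^2.069 = 7.9713
Uncorrected PET = 16 × 7.9713 = 127.541 mm
Correction = (N/12)(d/30) = (12.4/12)(31/30) = 1.0678
PET = 127.541 × 1.0678 = 136.188 mm/month

136 mm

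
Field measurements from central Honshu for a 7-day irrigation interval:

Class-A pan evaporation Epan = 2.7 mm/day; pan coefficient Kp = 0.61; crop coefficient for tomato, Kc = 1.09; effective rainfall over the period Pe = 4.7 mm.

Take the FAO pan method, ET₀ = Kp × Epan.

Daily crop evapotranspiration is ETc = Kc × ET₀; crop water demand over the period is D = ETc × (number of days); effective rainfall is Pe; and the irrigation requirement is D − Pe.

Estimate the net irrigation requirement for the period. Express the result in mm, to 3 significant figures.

ET₀ = 0.61 × 2.7 = 1.6470 mm/d
ETc = Kc × ET₀ = 1.09 × 1.6470 = 1.7952 mm/d
Crop demand D = ETc × 7 d = 1.7952 × 7 = 12.566 mm
D − Pe = 12.566 − 4.7 = 7.866 mm

7.87 mm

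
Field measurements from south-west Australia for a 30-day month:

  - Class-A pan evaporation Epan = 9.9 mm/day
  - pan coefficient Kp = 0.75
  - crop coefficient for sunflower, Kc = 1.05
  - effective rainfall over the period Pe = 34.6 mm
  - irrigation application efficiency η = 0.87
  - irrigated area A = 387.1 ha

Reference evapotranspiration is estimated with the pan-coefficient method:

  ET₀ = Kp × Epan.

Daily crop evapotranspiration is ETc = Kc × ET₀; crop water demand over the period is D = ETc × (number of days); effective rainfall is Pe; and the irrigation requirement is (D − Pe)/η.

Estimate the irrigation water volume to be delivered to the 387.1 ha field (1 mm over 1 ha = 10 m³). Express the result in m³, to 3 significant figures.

887000 m³

ET₀ = 0.75 × 9.9 = 7.4250 mm/d
ETc = Kc × ET₀ = 1.05 × 7.4250 = 7.7963 mm/d
Crop demand D = ETc × 30 d = 7.7963 × 30 = 233.889 mm
D − Pe = 233.889 − 34.6 = 199.289 mm
Gross irrigation = 199.289 / 0.87 = 229.068 mm
Volume = 229.068 mm × 387.1 ha × 10 = 886722.2 m³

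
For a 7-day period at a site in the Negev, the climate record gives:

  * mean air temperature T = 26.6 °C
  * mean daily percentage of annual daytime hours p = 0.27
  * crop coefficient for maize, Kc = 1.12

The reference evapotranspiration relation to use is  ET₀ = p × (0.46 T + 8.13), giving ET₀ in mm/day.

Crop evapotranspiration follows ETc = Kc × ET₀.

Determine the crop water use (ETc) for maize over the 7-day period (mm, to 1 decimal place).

43.1 mm

ET₀ = 0.27 × (0.46 × 26.6 + 8.13) = 0.27 × 20.366 = 5.4988 mm/d
ETc = Kc × ET₀ = 1.12 × 5.4988 = 6.1587 mm/d
Over 7 days: 6.1587 × 7 = 43.111 mm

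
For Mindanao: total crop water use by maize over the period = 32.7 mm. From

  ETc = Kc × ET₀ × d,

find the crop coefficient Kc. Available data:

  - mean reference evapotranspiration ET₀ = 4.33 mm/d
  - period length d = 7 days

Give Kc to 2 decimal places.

ETc = Kc × ET₀ × d  ⇒  Kc = ETc / (ET₀ × d)
Kc = 32.7 / (4.33 × 7) = 32.7 / 30.31 = 1.0789

1.08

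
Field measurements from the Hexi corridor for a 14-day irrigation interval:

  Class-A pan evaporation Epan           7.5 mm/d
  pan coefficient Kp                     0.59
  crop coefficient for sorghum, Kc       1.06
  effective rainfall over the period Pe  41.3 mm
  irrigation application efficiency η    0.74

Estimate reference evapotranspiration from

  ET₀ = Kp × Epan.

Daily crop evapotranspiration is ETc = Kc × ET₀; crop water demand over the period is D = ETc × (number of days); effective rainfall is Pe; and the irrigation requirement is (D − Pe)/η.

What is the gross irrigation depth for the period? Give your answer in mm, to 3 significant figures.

ET₀ = 0.59 × 7.5 = 4.4250 mm/d
ETc = Kc × ET₀ = 1.06 × 4.4250 = 4.6905 mm/d
Crop demand D = ETc × 14 d = 4.6905 × 14 = 65.667 mm
D − Pe = 65.667 − 41.3 = 24.367 mm
Gross irrigation = 24.367 / 0.74 = 32.928 mm

32.9 mm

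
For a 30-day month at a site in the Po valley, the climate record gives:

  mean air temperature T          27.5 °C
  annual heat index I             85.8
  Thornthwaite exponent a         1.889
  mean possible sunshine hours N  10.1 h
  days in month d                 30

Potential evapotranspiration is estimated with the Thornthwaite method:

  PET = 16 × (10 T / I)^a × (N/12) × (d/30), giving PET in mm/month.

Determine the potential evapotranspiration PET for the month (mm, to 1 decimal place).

121.6 mm

10T/I = 10 × 27.5 / 85.8 = 3.2051
(10T/I)^a = 3.2051^1.889 = 9.0268
Uncorrected PET = 16 × 9.0268 = 144.429 mm
Correction = (N/12)(d/30) = (10.1/12)(30/30) = 0.8417
PET = 144.429 × 0.8417 = 121.566 mm/month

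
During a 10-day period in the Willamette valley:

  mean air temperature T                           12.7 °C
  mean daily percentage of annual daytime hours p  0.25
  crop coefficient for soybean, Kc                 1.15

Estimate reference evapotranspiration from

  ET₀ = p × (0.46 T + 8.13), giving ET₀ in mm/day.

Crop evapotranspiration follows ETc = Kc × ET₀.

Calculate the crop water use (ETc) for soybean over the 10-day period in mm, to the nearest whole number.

40 mm

ET₀ = 0.25 × (0.46 × 12.7 + 8.13) = 0.25 × 13.972 = 3.4930 mm/d
ETc = Kc × ET₀ = 1.15 × 3.4930 = 4.0170 mm/d
Over 10 days: 4.0170 × 10 = 40.170 mm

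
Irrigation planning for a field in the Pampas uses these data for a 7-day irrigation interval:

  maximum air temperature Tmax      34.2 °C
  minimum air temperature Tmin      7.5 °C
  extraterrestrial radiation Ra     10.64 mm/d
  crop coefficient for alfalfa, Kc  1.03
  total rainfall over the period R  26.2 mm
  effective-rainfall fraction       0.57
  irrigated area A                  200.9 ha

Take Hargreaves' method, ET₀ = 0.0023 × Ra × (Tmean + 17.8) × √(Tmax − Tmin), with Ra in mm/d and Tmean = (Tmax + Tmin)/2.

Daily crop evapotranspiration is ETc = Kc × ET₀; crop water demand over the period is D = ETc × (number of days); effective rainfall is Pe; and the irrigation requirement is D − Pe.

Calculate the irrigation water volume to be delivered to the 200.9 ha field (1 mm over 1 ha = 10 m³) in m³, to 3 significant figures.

40800 m³

Tmean = (34.2 + 7.5)/2 = 20.85 °C
ET₀ = 0.0023 × 10.64 × (20.85 + 17.8) × √26.7 = 0.0023 × 10.64 × 38.65 × 5.1672 = 4.8874 mm/d
ETc = Kc × ET₀ = 1.03 × 4.8874 = 5.0340 mm/d
Crop demand D = ETc × 7 d = 5.0340 × 7 = 35.238 mm
Pe = 0.57 × 26.2 = 14.934 mm
D − Pe = 35.238 − 14.934 = 20.304 mm
Volume = 20.304 mm × 200.9 ha × 10 = 40790.7 m³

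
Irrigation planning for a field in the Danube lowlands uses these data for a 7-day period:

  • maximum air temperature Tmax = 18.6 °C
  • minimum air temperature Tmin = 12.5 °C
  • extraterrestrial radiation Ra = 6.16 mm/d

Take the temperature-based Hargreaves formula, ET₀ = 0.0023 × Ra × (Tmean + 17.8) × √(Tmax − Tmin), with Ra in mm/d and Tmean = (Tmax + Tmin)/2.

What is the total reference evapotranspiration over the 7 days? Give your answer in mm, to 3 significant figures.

8.17 mm

Tmean = (18.6 + 12.5)/2 = 15.55 °C
ET₀ = 0.0023 × 6.16 × (15.55 + 17.8) × √6.1 = 0.0023 × 6.16 × 33.35 × 2.4698 = 1.1670 mm/d
Over 7 days: 1.1670 × 7 = 8.169 mm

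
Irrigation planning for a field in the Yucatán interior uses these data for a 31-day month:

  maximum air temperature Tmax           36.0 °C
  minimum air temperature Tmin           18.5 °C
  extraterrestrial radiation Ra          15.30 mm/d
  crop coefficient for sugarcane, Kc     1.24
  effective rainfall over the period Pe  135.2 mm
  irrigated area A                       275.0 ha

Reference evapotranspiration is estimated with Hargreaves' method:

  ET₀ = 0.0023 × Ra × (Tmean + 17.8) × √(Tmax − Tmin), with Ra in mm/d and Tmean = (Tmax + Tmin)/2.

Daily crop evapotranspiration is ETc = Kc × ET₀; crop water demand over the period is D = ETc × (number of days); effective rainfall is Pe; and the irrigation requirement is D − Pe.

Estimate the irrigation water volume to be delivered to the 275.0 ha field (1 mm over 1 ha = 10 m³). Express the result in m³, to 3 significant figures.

Tmean = (36.0 + 18.5)/2 = 27.25 °C
ET₀ = 0.0023 × 15.30 × (27.25 + 17.8) × √17.5 = 0.0023 × 15.30 × 45.05 × 4.1833 = 6.6318 mm/d
ETc = Kc × ET₀ = 1.24 × 6.6318 = 8.2234 mm/d
Crop demand D = ETc × 31 d = 8.2234 × 31 = 254.925 mm
D − Pe = 254.925 − 135.2 = 119.725 mm
Volume = 119.725 mm × 275.0 ha × 10 = 329243.8 m³

329000 m³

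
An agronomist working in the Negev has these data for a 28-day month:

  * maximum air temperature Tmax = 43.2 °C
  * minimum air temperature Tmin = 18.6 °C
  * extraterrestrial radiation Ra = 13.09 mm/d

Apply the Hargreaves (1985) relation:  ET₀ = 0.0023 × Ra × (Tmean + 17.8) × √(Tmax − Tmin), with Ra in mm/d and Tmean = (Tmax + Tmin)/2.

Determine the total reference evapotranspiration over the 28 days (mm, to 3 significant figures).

Tmean = (43.2 + 18.6)/2 = 30.90 °C
ET₀ = 0.0023 × 13.09 × (30.90 + 17.8) × √24.6 = 0.0023 × 13.09 × 48.70 × 4.9598 = 7.2721 mm/d
Over 28 days: 7.2721 × 28 = 203.619 mm

204 mm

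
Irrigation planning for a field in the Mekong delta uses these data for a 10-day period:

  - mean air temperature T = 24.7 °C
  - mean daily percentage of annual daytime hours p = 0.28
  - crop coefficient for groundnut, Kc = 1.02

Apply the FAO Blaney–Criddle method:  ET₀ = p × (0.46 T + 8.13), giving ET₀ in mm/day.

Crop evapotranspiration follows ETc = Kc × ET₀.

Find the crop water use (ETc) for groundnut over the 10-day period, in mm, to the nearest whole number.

ET₀ = 0.28 × (0.46 × 24.7 + 8.13) = 0.28 × 19.492 = 5.4578 mm/d
ETc = Kc × ET₀ = 1.02 × 5.4578 = 5.5670 mm/d
Over 10 days: 5.5670 × 10 = 55.670 mm

56 mm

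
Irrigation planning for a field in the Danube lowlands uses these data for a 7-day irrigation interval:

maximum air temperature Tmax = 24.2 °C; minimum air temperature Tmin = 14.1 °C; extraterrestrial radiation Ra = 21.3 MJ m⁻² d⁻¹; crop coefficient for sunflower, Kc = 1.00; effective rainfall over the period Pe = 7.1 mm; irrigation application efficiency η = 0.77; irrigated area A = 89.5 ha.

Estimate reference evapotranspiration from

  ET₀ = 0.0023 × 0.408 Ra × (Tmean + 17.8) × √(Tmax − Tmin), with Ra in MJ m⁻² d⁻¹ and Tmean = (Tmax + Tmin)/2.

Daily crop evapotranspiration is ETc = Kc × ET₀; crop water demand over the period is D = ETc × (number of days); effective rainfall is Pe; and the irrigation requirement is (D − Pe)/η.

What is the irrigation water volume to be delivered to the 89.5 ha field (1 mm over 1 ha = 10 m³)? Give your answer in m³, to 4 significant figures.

Tmean = (24.2 + 14.1)/2 = 19.15 °C
0.408 Ra = 0.408 × 21.3 = 8.6904 mm/d equivalent
ET₀ = 0.0023 × 8.6904 × (19.15 + 17.8) × √10.1 = 0.0023 × 8.6904 × 36.95 × 3.1780 = 2.3471 mm/d
ETc = Kc × ET₀ = 1.00 × 2.3471 = 2.3471 mm/d
Crop demand D = ETc × 7 d = 2.3471 × 7 = 16.430 mm
D − Pe = 16.430 − 7.1 = 9.330 mm
Gross irrigation = 9.330 / 0.77 = 12.117 mm
Volume = 12.117 mm × 89.5 ha × 10 = 10844.7 m³

10840 m³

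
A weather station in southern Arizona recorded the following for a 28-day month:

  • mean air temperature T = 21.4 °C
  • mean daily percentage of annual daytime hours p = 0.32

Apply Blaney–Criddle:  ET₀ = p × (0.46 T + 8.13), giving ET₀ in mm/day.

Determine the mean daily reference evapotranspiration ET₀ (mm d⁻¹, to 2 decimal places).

ET₀ = 0.32 × (0.46 × 21.4 + 8.13) = 0.32 × 17.974 = 5.7517 mm/d

5.75 mm d⁻¹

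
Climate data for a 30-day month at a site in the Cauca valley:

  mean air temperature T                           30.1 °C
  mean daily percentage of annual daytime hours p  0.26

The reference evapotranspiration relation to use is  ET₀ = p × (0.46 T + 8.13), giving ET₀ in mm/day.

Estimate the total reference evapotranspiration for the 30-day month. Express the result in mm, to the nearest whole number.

ET₀ = 0.26 × (0.46 × 30.1 + 8.13) = 0.26 × 21.976 = 5.7138 mm/d
Monthly total = 5.7138 × 30 = 171.414 mm

171 mm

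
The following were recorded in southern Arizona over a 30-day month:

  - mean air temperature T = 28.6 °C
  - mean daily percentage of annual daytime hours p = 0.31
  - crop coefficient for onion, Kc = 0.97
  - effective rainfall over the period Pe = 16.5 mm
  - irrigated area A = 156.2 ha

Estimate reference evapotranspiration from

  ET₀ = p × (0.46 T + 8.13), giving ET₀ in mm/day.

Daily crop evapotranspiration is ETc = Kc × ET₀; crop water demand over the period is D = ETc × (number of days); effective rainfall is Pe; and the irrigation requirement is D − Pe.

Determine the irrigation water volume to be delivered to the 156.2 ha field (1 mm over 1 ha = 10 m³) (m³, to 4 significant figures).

ET₀ = 0.31 × (0.46 × 28.6 + 8.13) = 0.31 × 21.286 = 6.5987 mm/d
ETc = Kc × ET₀ = 0.97 × 6.5987 = 6.4007 mm/d
Crop demand D = ETc × 30 d = 6.4007 × 30 = 192.021 mm
D − Pe = 192.021 − 16.5 = 175.521 mm
Volume = 175.521 mm × 156.2 ha × 10 = 274163.8 m³

274200 m³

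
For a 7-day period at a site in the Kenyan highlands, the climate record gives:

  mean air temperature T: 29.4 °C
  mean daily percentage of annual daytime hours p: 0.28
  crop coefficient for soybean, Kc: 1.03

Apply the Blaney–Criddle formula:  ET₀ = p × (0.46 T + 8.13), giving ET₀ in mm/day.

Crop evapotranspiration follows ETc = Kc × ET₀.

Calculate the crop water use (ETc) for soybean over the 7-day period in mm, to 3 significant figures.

43.7 mm

ET₀ = 0.28 × (0.46 × 29.4 + 8.13) = 0.28 × 21.654 = 6.0631 mm/d
ETc = Kc × ET₀ = 1.03 × 6.0631 = 6.2450 mm/d
Over 7 days: 6.2450 × 7 = 43.715 mm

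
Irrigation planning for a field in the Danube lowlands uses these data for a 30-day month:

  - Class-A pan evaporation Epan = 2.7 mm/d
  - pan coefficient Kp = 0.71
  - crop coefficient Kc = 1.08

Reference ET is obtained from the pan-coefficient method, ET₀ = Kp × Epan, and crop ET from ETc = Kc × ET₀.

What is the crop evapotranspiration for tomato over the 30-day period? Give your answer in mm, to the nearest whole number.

62 mm

ET₀ = 0.71 × 2.7 = 1.9170 mm/d
ETc = Kc × ET₀ = 1.08 × 1.9170 = 2.0704 mm/d
Over 30 days: 2.0704 × 30 = 62.112 mm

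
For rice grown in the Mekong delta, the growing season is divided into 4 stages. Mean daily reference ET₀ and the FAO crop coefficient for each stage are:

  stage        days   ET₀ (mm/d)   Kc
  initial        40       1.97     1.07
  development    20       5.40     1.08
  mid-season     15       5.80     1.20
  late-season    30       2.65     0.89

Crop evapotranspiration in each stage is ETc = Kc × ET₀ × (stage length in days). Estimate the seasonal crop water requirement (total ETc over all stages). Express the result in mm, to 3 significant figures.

376 mm

initial: 1.07 × 1.97 × 40 = 84.32 mm
development: 1.08 × 5.40 × 20 = 116.64 mm
mid-season: 1.20 × 5.80 × 15 = 104.40 mm
late-season: 0.89 × 2.65 × 30 = 70.76 mm
Seasonal total = 376.12 mm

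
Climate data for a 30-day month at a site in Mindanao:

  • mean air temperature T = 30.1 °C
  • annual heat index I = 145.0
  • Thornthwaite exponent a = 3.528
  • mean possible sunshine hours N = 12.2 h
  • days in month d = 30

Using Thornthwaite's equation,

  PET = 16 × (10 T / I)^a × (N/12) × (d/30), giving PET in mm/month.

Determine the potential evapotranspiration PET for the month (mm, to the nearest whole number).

10T/I = 10 × 30.1 / 145.0 = 2.0759
(10T/I)^a = 2.0759^3.528 = 13.1554
Uncorrected PET = 16 × 13.1554 = 210.486 mm
Correction = (N/12)(d/30) = (12.2/12)(30/30) = 1.0167
PET = 210.486 × 1.0167 = 214.001 mm/month

214 mm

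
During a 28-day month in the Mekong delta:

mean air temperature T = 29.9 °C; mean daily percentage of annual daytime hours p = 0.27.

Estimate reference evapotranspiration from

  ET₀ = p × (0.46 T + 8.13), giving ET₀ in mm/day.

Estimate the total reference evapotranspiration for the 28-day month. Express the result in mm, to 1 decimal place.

165.4 mm

ET₀ = 0.27 × (0.46 × 29.9 + 8.13) = 0.27 × 21.884 = 5.9087 mm/d
Monthly total = 5.9087 × 28 = 165.444 mm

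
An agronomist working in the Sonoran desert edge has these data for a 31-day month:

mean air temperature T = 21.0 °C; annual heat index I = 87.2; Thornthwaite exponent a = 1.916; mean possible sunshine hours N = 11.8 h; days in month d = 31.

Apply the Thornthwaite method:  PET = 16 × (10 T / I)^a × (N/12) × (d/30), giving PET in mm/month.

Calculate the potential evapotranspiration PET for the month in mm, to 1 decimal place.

10T/I = 10 × 21.0 / 87.2 = 2.4083
(10T/I)^a = 2.4083^1.916 = 5.3871
Uncorrected PET = 16 × 5.3871 = 86.194 mm
Correction = (N/12)(d/30) = (11.8/12)(31/30) = 1.0161
PET = 86.194 × 1.0161 = 87.582 mm/month

87.6 mm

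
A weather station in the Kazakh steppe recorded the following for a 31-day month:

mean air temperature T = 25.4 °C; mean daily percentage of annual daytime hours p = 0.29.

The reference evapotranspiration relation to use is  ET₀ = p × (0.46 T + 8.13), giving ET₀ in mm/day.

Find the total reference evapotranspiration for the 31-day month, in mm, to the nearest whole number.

ET₀ = 0.29 × (0.46 × 25.4 + 8.13) = 0.29 × 19.814 = 5.7461 mm/d
Monthly total = 5.7461 × 31 = 178.129 mm

178 mm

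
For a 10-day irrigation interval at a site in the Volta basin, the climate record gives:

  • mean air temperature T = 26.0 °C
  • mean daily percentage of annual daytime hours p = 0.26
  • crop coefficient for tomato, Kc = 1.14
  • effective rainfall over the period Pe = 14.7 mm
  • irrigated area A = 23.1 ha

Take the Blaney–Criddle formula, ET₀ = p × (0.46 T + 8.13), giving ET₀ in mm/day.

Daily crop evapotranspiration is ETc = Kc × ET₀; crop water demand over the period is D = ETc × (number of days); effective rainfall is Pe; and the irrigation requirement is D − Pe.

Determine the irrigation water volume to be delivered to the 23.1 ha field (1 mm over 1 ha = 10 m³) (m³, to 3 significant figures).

10400 m³

ET₀ = 0.26 × (0.46 × 26.0 + 8.13) = 0.26 × 20.090 = 5.2234 mm/d
ETc = Kc × ET₀ = 1.14 × 5.2234 = 5.9547 mm/d
Crop demand D = ETc × 10 d = 5.9547 × 10 = 59.547 mm
D − Pe = 59.547 − 14.7 = 44.847 mm
Volume = 44.847 mm × 23.1 ha × 10 = 10359.7 m³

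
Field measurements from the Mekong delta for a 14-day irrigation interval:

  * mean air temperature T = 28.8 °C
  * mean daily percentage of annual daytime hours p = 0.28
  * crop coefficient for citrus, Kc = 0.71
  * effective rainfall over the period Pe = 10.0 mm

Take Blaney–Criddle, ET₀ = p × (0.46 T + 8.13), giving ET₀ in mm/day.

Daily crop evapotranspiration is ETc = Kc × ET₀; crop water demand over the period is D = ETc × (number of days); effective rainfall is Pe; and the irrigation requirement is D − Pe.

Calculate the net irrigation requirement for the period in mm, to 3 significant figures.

49.5 mm

ET₀ = 0.28 × (0.46 × 28.8 + 8.13) = 0.28 × 21.378 = 5.9858 mm/d
ETc = Kc × ET₀ = 0.71 × 5.9858 = 4.2499 mm/d
Crop demand D = ETc × 14 d = 4.2499 × 14 = 59.499 mm
D − Pe = 59.499 − 10.0 = 49.499 mm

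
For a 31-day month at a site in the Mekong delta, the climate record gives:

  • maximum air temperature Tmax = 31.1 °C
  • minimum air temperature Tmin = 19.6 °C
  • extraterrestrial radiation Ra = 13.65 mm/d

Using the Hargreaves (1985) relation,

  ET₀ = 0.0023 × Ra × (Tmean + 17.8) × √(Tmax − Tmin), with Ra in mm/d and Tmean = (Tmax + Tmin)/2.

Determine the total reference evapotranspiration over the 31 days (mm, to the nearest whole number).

142 mm

Tmean = (31.1 + 19.6)/2 = 25.35 °C
ET₀ = 0.0023 × 13.65 × (25.35 + 17.8) × √11.5 = 0.0023 × 13.65 × 43.15 × 3.3912 = 4.5940 mm/d
Over 31 days: 4.5940 × 31 = 142.414 mm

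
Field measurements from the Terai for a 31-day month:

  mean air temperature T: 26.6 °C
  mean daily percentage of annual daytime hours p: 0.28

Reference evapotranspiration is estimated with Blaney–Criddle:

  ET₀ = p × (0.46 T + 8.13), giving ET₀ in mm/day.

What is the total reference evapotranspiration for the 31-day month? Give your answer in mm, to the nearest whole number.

177 mm

ET₀ = 0.28 × (0.46 × 26.6 + 8.13) = 0.28 × 20.366 = 5.7025 mm/d
Monthly total = 5.7025 × 31 = 176.778 mm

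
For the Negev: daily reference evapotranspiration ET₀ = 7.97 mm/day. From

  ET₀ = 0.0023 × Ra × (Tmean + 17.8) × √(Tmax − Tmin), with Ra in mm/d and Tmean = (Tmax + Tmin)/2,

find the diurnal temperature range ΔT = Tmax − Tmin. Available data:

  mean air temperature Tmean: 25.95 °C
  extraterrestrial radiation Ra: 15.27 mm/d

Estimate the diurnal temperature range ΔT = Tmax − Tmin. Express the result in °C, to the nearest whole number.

27 °C

√ΔT = ET₀ / [0.0023 × Ra × (Tmean+17.8)] = 7.97 / (0.0023 × 15.27 × 43.75) = 5.1870
ΔT = 5.1870² = 26.905 °C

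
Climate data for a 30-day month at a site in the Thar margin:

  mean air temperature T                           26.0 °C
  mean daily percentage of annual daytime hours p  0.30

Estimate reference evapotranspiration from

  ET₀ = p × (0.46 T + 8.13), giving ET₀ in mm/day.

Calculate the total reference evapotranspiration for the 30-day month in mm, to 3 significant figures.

ET₀ = 0.30 × (0.46 × 26.0 + 8.13) = 0.30 × 20.090 = 6.0270 mm/d
Monthly total = 6.0270 × 30 = 180.810 mm

181 mm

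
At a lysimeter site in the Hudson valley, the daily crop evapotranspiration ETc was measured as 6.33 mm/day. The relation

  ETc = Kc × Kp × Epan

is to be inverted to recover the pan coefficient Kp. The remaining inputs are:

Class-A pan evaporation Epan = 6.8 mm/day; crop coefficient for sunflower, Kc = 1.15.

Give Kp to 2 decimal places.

ETc = Kc × Kp × Epan  ⇒  Kp = ETc / (Kc × Epan)
Kp = 6.33 / (1.15 × 6.8) = 6.33 / 7.820 = 0.8095

0.81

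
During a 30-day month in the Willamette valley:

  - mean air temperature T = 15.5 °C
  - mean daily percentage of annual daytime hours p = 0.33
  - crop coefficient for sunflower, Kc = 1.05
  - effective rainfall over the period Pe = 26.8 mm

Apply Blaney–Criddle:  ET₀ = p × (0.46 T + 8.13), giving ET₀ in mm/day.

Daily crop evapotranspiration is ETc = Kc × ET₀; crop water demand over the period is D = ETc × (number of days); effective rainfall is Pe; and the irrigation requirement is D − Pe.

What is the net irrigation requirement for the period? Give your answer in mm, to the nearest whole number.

132 mm

ET₀ = 0.33 × (0.46 × 15.5 + 8.13) = 0.33 × 15.260 = 5.0358 mm/d
ETc = Kc × ET₀ = 1.05 × 5.0358 = 5.2876 mm/d
Crop demand D = ETc × 30 d = 5.2876 × 30 = 158.628 mm
D − Pe = 158.628 − 26.8 = 131.828 mm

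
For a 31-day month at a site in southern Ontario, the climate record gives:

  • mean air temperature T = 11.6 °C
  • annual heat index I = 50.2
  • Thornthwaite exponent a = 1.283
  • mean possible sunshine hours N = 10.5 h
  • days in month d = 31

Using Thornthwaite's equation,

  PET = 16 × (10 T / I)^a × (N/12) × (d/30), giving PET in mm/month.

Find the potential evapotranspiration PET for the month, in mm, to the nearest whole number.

42 mm

10T/I = 10 × 11.6 / 50.2 = 2.3108
(10T/I)^a = 2.3108^1.283 = 2.9289
Uncorrected PET = 16 × 2.9289 = 46.862 mm
Correction = (N/12)(d/30) = (10.5/12)(31/30) = 0.9042
PET = 46.862 × 0.9042 = 42.373 mm/month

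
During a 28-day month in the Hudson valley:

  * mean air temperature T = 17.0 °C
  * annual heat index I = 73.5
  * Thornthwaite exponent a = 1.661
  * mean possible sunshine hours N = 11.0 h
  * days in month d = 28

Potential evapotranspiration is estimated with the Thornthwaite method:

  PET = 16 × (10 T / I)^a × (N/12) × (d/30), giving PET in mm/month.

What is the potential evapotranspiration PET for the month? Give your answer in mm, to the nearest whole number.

10T/I = 10 × 17.0 / 73.5 = 2.3129
(10T/I)^a = 2.3129^1.661 = 4.0259
Uncorrected PET = 16 × 4.0259 = 64.414 mm
Correction = (N/12)(d/30) = (11.0/12)(28/30) = 0.8556
PET = 64.414 × 0.8556 = 55.113 mm/month

55 mm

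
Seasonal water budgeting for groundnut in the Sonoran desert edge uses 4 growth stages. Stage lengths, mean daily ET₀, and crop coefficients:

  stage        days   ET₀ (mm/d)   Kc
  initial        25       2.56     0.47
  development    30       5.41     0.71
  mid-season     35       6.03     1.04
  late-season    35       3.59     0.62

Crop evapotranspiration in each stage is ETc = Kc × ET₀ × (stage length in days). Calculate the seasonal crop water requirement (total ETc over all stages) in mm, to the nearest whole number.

initial: 0.47 × 2.56 × 25 = 30.08 mm
development: 0.71 × 5.41 × 30 = 115.23 mm
mid-season: 1.04 × 6.03 × 35 = 219.49 mm
late-season: 0.62 × 3.59 × 35 = 77.90 mm
Seasonal total = 442.70 mm

443 mm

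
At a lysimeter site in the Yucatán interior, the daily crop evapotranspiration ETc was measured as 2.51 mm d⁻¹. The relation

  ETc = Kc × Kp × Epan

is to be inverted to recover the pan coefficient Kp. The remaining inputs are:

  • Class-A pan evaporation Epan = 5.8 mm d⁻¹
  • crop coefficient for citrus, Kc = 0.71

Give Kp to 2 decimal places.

0.61

ETc = Kc × Kp × Epan  ⇒  Kp = ETc / (Kc × Epan)
Kp = 2.51 / (0.71 × 5.8) = 2.51 / 4.118 = 0.6095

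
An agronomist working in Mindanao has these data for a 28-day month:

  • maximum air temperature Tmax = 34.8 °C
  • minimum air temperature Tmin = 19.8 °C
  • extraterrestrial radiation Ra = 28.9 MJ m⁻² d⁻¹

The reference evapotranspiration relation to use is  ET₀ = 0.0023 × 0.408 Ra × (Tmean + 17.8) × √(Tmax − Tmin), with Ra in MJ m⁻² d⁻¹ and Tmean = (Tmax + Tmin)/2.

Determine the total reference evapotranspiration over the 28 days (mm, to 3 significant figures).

Tmean = (34.8 + 19.8)/2 = 27.30 °C
0.408 Ra = 0.408 × 28.9 = 11.7912 mm/d equivalent
ET₀ = 0.0023 × 11.7912 × (27.30 + 17.8) × √15.0 = 0.0023 × 11.7912 × 45.10 × 3.8730 = 4.7371 mm/d
Over 28 days: 4.7371 × 28 = 132.639 mm

133 mm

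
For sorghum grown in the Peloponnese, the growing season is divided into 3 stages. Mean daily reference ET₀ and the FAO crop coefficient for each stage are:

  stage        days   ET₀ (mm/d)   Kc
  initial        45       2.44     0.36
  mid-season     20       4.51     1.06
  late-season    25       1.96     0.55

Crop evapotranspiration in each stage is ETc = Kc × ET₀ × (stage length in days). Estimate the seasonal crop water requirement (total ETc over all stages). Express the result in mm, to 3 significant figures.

162 mm

initial: 0.36 × 2.44 × 45 = 39.53 mm
mid-season: 1.06 × 4.51 × 20 = 95.61 mm
late-season: 0.55 × 1.96 × 25 = 26.95 mm
Seasonal total = 162.09 mm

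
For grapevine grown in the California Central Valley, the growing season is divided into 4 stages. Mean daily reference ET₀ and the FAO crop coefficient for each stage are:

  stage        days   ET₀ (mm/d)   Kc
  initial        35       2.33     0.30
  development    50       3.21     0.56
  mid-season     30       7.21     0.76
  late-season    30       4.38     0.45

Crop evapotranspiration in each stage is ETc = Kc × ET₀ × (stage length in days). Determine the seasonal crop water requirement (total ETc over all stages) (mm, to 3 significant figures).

initial: 0.30 × 2.33 × 35 = 24.47 mm
development: 0.56 × 3.21 × 50 = 89.88 mm
mid-season: 0.76 × 7.21 × 30 = 164.39 mm
late-season: 0.45 × 4.38 × 30 = 59.13 mm
Seasonal total = 337.87 mm

338 mm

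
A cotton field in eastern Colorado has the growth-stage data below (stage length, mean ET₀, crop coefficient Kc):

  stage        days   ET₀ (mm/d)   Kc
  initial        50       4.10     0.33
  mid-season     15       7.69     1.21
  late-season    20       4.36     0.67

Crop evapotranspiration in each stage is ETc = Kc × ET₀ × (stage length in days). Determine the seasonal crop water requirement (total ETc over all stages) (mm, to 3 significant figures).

initial: 0.33 × 4.10 × 50 = 67.65 mm
mid-season: 1.21 × 7.69 × 15 = 139.57 mm
late-season: 0.67 × 4.36 × 20 = 58.42 mm
Seasonal total = 265.64 mm

266 mm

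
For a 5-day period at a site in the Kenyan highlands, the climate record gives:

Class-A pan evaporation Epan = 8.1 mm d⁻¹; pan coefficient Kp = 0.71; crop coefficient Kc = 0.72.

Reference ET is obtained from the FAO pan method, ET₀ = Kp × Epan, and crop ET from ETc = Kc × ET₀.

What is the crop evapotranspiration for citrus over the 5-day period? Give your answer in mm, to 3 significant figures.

20.7 mm

ET₀ = 0.71 × 8.1 = 5.7510 mm/d
ETc = Kc × ET₀ = 0.72 × 5.7510 = 4.1407 mm/d
Over 5 days: 4.1407 × 5 = 20.704 mm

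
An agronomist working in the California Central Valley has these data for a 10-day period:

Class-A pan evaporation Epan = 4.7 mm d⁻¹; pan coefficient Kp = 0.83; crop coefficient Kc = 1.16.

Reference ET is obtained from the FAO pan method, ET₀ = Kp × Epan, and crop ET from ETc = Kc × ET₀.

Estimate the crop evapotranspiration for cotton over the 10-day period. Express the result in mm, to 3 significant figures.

ET₀ = 0.83 × 4.7 = 3.9010 mm/d
ETc = Kc × ET₀ = 1.16 × 3.9010 = 4.5252 mm/d
Over 10 days: 4.5252 × 10 = 45.252 mm

45.3 mm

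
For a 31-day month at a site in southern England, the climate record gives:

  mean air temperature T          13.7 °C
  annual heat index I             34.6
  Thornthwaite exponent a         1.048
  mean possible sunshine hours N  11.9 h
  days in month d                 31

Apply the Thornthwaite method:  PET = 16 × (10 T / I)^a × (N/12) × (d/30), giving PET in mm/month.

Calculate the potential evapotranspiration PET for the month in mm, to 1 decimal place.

69.4 mm

10T/I = 10 × 13.7 / 34.6 = 3.9595
(10T/I)^a = 3.9595^1.048 = 4.2299
Uncorrected PET = 16 × 4.2299 = 67.678 mm
Correction = (N/12)(d/30) = (11.9/12)(31/30) = 1.0247
PET = 67.678 × 1.0247 = 69.350 mm/month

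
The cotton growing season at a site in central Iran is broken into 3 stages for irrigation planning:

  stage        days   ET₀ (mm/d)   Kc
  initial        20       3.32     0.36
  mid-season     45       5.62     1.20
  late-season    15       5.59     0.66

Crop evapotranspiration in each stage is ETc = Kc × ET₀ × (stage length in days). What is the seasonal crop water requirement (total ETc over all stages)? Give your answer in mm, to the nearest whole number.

initial: 0.36 × 3.32 × 20 = 23.90 mm
mid-season: 1.20 × 5.62 × 45 = 303.48 mm
late-season: 0.66 × 5.59 × 15 = 55.34 mm
Seasonal total = 382.72 mm

383 mm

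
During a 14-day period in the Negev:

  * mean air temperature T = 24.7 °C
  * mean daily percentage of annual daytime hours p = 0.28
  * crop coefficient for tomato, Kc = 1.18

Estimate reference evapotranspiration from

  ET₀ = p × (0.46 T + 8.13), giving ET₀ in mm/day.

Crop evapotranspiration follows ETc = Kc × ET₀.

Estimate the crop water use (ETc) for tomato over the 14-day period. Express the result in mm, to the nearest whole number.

90 mm

ET₀ = 0.28 × (0.46 × 24.7 + 8.13) = 0.28 × 19.492 = 5.4578 mm/d
ETc = Kc × ET₀ = 1.18 × 5.4578 = 6.4402 mm/d
Over 14 days: 6.4402 × 14 = 90.163 mm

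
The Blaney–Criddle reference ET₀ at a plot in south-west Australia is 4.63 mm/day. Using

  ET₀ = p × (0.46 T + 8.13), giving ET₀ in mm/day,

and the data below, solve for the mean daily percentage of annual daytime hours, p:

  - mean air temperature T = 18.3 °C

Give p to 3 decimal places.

p = ET₀ / (0.46 T + 8.13) = 4.63 / (0.46 × 18.3 + 8.13) = 4.63 / 16.548 = 0.2798

0.280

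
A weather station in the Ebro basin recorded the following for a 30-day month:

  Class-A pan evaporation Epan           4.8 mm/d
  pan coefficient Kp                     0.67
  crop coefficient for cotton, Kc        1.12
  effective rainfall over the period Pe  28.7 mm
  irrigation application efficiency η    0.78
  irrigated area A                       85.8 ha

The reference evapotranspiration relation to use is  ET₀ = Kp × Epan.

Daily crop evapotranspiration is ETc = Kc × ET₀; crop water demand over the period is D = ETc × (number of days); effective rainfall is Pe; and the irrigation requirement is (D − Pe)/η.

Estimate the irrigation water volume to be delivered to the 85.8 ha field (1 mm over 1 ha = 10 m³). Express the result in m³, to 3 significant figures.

ET₀ = 0.67 × 4.8 = 3.2160 mm/d
ETc = Kc × ET₀ = 1.12 × 3.2160 = 3.6019 mm/d
Crop demand D = ETc × 30 d = 3.6019 × 30 = 108.057 mm
D − Pe = 108.057 − 28.7 = 79.357 mm
Gross irrigation = 79.357 / 0.78 = 101.740 mm
Volume = 101.740 mm × 85.8 ha × 10 = 87292.9 m³

87300 m³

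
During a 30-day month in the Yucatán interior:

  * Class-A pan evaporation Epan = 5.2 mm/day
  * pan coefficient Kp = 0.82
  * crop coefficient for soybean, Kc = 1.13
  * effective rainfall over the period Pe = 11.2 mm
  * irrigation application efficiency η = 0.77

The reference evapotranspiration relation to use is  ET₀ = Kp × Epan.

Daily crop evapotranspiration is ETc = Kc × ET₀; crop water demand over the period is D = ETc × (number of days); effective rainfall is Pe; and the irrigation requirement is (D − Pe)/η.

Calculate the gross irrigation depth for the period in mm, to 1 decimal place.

ET₀ = 0.82 × 5.2 = 4.2640 mm/d
ETc = Kc × ET₀ = 1.13 × 4.2640 = 4.8183 mm/d
Crop demand D = ETc × 30 d = 4.8183 × 30 = 144.549 mm
D − Pe = 144.549 − 11.2 = 133.349 mm
Gross irrigation = 133.349 / 0.77 = 173.181 mm

173.2 mm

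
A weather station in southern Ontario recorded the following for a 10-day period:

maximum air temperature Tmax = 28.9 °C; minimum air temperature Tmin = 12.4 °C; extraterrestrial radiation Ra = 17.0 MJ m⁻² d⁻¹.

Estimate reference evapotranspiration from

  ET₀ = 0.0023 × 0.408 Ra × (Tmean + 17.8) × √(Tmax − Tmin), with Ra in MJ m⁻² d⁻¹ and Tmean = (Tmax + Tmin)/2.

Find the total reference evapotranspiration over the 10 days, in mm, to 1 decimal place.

24.9 mm

Tmean = (28.9 + 12.4)/2 = 20.65 °C
0.408 Ra = 0.408 × 17.0 = 6.9360 mm/d equivalent
ET₀ = 0.0023 × 6.9360 × (20.65 + 17.8) × √16.5 = 0.0023 × 6.9360 × 38.45 × 4.0620 = 2.4916 mm/d
Over 10 days: 2.4916 × 10 = 24.916 mm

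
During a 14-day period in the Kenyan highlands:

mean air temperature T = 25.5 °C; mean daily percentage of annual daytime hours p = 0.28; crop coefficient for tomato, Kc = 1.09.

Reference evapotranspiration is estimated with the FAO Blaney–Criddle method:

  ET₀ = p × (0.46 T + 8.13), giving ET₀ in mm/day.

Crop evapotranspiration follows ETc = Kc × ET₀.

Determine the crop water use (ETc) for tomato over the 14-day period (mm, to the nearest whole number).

85 mm

ET₀ = 0.28 × (0.46 × 25.5 + 8.13) = 0.28 × 19.860 = 5.5608 mm/d
ETc = Kc × ET₀ = 1.09 × 5.5608 = 6.0613 mm/d
Over 14 days: 6.0613 × 14 = 84.858 mm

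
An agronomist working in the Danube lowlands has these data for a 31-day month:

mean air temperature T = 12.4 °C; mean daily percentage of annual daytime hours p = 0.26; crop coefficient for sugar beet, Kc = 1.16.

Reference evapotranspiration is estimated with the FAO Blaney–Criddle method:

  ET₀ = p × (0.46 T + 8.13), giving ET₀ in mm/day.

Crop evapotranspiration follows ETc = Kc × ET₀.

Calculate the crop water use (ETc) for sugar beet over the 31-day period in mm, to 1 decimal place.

ET₀ = 0.26 × (0.46 × 12.4 + 8.13) = 0.26 × 13.834 = 3.5968 mm/d
ETc = Kc × ET₀ = 1.16 × 3.5968 = 4.1723 mm/d
Over 31 days: 4.1723 × 31 = 129.341 mm

129.3 mm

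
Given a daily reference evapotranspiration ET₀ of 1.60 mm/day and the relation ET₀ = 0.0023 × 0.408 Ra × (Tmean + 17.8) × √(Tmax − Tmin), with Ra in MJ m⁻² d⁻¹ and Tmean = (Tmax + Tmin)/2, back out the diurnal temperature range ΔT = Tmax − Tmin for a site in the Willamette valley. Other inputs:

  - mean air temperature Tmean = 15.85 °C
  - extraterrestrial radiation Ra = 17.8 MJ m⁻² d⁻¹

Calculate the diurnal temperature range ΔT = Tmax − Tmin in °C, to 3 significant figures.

8.10 °C

√ΔT = ET₀ / [0.0023 × 0.408 × Ra × (Tmean+17.8)] = 1.60 / (0.0023 × 7.2624 × 33.65) = 2.8466
ΔT = 2.8466² = 8.103 °C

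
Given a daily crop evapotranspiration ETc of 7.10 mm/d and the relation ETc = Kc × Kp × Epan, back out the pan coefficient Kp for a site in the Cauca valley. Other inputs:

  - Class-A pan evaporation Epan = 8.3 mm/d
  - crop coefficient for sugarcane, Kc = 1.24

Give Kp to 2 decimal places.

0.69

ETc = Kc × Kp × Epan  ⇒  Kp = ETc / (Kc × Epan)
Kp = 7.10 / (1.24 × 8.3) = 7.10 / 10.292 = 0.6899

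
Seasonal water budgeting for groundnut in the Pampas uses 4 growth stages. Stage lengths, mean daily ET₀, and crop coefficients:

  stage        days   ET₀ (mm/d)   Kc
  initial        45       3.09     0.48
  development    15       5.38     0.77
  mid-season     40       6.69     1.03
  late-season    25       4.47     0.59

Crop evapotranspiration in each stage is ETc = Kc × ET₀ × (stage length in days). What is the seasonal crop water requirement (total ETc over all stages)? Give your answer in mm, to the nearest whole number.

initial: 0.48 × 3.09 × 45 = 66.74 mm
development: 0.77 × 5.38 × 15 = 62.14 mm
mid-season: 1.03 × 6.69 × 40 = 275.63 mm
late-season: 0.59 × 4.47 × 25 = 65.93 mm
Seasonal total = 470.44 mm

470 mm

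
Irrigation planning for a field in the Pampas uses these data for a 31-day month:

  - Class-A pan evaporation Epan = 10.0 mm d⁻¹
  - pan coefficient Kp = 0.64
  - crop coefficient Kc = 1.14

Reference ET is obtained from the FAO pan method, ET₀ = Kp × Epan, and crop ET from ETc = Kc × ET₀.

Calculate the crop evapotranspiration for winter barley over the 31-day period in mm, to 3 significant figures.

226 mm

ET₀ = 0.64 × 10.0 = 6.4000 mm/d
ETc = Kc × ET₀ = 1.14 × 6.4000 = 7.2960 mm/d
Over 31 days: 7.2960 × 31 = 226.176 mm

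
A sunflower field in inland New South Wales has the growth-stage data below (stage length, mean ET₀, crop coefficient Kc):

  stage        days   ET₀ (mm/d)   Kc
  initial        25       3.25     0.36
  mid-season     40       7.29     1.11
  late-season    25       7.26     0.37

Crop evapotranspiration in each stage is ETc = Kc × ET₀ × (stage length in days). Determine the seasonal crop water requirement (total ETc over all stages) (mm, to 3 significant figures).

420 mm

initial: 0.36 × 3.25 × 25 = 29.25 mm
mid-season: 1.11 × 7.29 × 40 = 323.68 mm
late-season: 0.37 × 7.26 × 25 = 67.16 mm
Seasonal total = 420.09 mm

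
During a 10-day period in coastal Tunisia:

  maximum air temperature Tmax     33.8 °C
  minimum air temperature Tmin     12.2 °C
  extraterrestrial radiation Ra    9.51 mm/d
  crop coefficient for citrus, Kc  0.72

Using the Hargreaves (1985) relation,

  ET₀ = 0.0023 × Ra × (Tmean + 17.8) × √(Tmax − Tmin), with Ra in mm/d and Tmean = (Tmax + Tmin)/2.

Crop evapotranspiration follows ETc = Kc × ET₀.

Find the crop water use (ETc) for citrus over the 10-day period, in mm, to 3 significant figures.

29.9 mm

Tmean = (33.8 + 12.2)/2 = 23.00 °C
ET₀ = 0.0023 × 9.51 × (23.00 + 17.8) × √21.6 = 0.0023 × 9.51 × 40.80 × 4.6476 = 4.1476 mm/d
ETc = Kc × ET₀ = 0.72 × 4.1476 = 2.9863 mm/d
Over 10 days: 2.9863 × 10 = 29.863 mm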